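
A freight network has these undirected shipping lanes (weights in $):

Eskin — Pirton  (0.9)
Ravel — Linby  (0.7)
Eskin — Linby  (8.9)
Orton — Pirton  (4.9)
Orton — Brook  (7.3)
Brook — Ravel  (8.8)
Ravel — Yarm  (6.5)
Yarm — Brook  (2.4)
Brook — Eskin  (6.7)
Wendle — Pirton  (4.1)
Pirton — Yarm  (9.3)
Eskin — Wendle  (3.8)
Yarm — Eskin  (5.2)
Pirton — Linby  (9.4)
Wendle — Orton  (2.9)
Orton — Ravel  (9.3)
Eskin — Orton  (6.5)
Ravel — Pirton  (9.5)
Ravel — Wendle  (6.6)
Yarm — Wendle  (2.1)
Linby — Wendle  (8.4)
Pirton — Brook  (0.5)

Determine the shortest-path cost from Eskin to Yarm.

Compare a few routes:
Eskin - Yarm: 5.2 = 5.2
Eskin - Pirton - Brook - Yarm: 0.9+0.5+2.4 = 3.8
Cheapest is Eskin - Pirton - Brook - Yarm at $3.8.

$3.8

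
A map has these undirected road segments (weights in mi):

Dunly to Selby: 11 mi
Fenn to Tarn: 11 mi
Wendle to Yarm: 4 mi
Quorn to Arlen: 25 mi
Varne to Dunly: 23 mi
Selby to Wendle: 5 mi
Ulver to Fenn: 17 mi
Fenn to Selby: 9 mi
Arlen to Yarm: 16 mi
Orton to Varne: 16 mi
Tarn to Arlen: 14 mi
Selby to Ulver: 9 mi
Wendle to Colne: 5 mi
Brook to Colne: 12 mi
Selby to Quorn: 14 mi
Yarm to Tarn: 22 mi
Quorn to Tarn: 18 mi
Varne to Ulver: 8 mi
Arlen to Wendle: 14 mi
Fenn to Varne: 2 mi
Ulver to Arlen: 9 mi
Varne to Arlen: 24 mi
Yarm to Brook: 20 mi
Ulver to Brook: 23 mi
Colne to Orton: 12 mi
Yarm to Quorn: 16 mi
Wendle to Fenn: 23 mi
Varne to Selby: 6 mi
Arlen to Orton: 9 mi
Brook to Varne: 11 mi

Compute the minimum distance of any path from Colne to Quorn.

Compare a few routes:
Colne → Wendle → Yarm → Quorn: 5+4+16 = 25
Colne → Wendle → Arlen → Quorn: 5+14+25 = 44
Colne → Wendle → Selby → Quorn: 5+5+14 = 24
Colne → Brook → Varne → Selby → Quorn: 12+11+6+14 = 43
Cheapest is Colne → Wendle → Selby → Quorn at 24 mi.

24 mi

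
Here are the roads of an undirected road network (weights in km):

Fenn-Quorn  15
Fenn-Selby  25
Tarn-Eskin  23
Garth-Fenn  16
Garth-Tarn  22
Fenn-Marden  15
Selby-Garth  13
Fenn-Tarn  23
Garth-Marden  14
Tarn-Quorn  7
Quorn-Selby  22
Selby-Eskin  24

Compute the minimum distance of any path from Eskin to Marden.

Enumerating some paths:
Eskin - Selby - Garth - Marden: 24+13+14 = 51
Eskin - Tarn - Garth - Marden: 23+22+14 = 59
The minimum is 51 km via Eskin - Selby - Garth - Marden.

51 km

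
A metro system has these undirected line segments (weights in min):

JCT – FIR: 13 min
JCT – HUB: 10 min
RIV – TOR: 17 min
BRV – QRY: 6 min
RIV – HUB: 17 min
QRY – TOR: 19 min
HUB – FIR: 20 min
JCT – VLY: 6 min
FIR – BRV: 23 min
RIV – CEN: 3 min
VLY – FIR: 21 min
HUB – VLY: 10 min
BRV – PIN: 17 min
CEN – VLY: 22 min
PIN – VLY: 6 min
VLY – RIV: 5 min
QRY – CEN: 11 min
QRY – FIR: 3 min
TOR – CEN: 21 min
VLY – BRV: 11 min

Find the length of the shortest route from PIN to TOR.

28 min

Compare a few routes:
PIN–VLY–RIV–TOR: 6+5+17 = 28
PIN–VLY–RIV–CEN–TOR: 6+5+3+21 = 35
Cheapest is PIN–VLY–RIV–TOR at 28 min.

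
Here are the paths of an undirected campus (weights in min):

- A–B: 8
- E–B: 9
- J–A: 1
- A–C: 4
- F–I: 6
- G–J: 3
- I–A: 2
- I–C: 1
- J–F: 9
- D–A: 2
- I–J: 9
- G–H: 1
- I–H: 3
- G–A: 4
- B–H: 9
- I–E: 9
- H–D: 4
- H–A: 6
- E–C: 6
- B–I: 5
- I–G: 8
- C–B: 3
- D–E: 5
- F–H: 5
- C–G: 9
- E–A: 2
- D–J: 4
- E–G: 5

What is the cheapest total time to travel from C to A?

3 min

Running Dijkstra from C:
C: 0
I: 1  (via C)
A: 3  (via I)
Shortest route: C → I → A = 3 min.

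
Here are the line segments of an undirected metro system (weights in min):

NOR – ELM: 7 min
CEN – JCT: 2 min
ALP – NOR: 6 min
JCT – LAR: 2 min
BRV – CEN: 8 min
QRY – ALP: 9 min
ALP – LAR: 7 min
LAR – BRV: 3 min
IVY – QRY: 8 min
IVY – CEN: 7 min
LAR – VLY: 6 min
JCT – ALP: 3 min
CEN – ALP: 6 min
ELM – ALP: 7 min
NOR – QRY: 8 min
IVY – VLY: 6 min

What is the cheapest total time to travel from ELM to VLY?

Enumerating some paths:
ELM - ALP - CEN - JCT - LAR - VLY: 7+6+2+2+6 = 23
ELM - ALP - JCT - LAR - VLY: 7+3+2+6 = 18
ELM - ALP - LAR - VLY: 7+7+6 = 20
ELM - NOR - ALP - JCT - LAR - VLY: 7+6+3+2+6 = 24
The minimum is 18 min via ELM - ALP - JCT - LAR - VLY.

18 min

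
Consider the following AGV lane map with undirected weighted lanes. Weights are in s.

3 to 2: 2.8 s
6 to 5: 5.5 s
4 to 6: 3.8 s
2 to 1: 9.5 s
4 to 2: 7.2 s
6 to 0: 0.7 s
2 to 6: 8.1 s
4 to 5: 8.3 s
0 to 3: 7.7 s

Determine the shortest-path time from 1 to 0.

18.3 s

Compare a few routes:
1 - 2 - 6 - 0: 9.5+8.1+0.7 = 18.3
1 - 2 - 4 - 6 - 0: 9.5+7.2+3.8+0.7 = 21.2
1 - 2 - 4 - 5 - 6 - 0: 9.5+7.2+8.3+5.5+0.7 = 31.2
1 - 2 - 3 - 0: 9.5+2.8+7.7 = 20
The minimum is 18.3 s via 1 - 2 - 6 - 0.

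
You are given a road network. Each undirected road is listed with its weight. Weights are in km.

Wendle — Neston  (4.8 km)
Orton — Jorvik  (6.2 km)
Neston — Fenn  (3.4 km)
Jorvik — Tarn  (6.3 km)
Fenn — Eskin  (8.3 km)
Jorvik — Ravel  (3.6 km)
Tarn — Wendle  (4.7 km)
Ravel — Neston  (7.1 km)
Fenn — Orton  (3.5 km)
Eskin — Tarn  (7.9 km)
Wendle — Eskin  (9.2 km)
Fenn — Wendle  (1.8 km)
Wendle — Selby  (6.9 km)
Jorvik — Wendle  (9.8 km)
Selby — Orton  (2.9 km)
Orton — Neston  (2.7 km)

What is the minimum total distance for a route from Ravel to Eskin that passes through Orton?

21.6 km

Shortest Ravel→Orton: Ravel–Jorvik–Orton = 9.8
Shortest Orton→Eskin: Orton–Fenn–Eskin = 11.8
Total via Orton: 9.8 + 11.8 = 21.6 km.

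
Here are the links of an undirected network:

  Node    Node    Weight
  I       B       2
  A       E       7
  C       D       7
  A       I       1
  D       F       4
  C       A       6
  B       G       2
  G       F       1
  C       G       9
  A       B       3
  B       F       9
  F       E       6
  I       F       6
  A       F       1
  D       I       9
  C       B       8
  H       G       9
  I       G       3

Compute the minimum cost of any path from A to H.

Compare a few routes:
A - I - G - H: 1+3+9 = 13
A - I - B - G - H: 1+2+2+9 = 14
A - F - G - H: 1+1+9 = 11
A - B - G - H: 3+2+9 = 14
The minimum is 11 via A - F - G - H.

11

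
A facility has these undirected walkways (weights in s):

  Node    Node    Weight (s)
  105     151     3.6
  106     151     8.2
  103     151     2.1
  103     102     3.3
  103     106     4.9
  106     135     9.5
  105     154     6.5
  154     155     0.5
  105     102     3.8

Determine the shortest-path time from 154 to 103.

Candidate routes:
154 - 105 - 151 - 103: 6.5+3.6+2.1 = 12.2
154 - 105 - 151 - 106 - 103: 6.5+3.6+8.2+4.9 = 23.2
154 - 105 - 102 - 103: 6.5+3.8+3.3 = 13.6
The minimum is 12.2 s via 154 - 105 - 151 - 103.

12.2 s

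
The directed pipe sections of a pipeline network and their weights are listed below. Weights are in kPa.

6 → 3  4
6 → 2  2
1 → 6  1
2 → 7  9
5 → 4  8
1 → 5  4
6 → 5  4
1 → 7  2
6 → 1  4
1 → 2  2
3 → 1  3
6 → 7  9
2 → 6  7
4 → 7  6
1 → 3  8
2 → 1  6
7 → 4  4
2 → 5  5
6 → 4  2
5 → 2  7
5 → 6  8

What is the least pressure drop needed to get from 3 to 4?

Compare a few routes:
3–1–7–4: 3+2+4 = 9
3–1–6–4: 3+1+2 = 6
Cheapest is 3–1–6–4 at 6 kPa.

6 kPa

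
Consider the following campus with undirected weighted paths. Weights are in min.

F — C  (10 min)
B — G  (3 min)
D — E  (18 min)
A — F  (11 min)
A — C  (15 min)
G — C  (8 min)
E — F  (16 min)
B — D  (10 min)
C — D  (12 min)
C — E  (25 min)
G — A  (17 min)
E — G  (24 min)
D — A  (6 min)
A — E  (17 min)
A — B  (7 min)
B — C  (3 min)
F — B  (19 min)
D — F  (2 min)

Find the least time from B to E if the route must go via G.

Best B to G: B–G costing 3
Best G to E: G–E costing 24
Total via G: 3 + 24 = 27 min.

27 min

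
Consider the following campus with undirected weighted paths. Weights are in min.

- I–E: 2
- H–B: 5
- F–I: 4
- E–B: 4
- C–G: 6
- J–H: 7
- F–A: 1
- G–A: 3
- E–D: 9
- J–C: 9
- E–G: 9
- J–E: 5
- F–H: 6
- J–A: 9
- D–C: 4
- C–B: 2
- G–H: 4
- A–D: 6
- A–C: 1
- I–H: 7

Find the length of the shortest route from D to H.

Running Dijkstra from D:
D: 0
C: 4  (via D)
A: 5  (via C)
B: 6  (via C)
F: 6  (via A)
G: 8  (via A)
E: 9  (via D)
I: 10  (via F)
H: 11  (via B)
Shortest route: D–C–B–H = 11 min.

11 min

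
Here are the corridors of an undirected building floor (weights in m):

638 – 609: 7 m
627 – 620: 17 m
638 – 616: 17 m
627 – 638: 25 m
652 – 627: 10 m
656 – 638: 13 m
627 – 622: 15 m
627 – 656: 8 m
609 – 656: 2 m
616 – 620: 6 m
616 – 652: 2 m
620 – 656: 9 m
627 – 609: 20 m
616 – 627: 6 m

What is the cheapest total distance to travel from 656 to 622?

Shortest distances from 656:
656: 0
609: 2  (via 656)
627: 8  (via 656)
620: 9  (via 656)
638: 9  (via 609)
616: 14  (via 627)
652: 16  (via 616)
622: 23  (via 627)
Shortest route: 656–627–622 = 23 m.

23 m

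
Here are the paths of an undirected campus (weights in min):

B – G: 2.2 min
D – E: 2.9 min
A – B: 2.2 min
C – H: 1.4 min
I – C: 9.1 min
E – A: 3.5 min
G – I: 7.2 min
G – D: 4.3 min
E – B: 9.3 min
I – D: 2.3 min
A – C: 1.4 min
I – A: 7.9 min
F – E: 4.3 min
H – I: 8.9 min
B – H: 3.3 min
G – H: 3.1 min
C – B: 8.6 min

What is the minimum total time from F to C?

9.2 min

Running Dijkstra from F:
F: 0
E: 4.3  (via F)
D: 7.2  (via E)
A: 7.8  (via E)
C: 9.2  (via A)
Shortest route: F–E–A–C = 9.2 min.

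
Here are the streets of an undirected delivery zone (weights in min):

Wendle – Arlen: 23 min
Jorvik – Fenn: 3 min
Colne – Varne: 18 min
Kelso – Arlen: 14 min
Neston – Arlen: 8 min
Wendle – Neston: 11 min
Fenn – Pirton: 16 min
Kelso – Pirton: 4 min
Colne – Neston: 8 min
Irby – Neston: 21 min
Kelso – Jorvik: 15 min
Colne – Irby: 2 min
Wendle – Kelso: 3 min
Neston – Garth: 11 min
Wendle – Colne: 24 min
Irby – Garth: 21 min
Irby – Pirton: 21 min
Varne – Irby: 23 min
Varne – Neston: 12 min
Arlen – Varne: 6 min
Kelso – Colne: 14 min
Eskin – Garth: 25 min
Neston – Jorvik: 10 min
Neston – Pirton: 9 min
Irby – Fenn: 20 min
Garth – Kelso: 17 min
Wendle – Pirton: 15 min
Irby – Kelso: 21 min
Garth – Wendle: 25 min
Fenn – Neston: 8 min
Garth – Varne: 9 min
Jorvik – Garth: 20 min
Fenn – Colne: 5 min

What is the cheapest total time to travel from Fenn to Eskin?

Candidate routes:
Fenn - Jorvik - Garth - Eskin: 3+20+25 = 48
Fenn - Colne - Neston - Garth - Eskin: 5+8+11+25 = 49
Fenn - Neston - Garth - Eskin: 8+11+25 = 44
Fenn - Jorvik - Neston - Garth - Eskin: 3+10+11+25 = 49
The minimum is 44 min via Fenn - Neston - Garth - Eskin.

44 min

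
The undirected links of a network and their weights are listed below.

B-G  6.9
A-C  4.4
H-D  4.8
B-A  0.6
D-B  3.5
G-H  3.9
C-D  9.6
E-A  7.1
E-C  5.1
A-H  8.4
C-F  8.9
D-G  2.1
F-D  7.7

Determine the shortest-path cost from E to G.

13.3

Enumerating some paths:
E → A → B → G: 7.1+0.6+6.9 = 14.6
E → A → B → D → G: 7.1+0.6+3.5+2.1 = 13.3
E → C → A → B → D → G: 5.1+4.4+0.6+3.5+2.1 = 15.7
The minimum is 13.3 via E → A → B → D → G.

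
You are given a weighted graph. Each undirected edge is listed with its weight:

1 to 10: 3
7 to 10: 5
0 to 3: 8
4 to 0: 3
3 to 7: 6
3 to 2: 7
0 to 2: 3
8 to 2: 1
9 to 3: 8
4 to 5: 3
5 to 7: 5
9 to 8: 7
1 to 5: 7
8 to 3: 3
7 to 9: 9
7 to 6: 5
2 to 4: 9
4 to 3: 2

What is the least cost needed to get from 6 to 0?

16

Enumerating some paths:
6 - 7 - 5 - 4 - 0: 5+5+3+3 = 16
6 - 7 - 3 - 8 - 2 - 0: 5+6+3+1+3 = 18
6 - 7 - 3 - 2 - 0: 5+6+7+3 = 21
6 - 7 - 3 - 0: 5+6+8 = 19
Cheapest is 6 - 7 - 5 - 4 - 0 at 16.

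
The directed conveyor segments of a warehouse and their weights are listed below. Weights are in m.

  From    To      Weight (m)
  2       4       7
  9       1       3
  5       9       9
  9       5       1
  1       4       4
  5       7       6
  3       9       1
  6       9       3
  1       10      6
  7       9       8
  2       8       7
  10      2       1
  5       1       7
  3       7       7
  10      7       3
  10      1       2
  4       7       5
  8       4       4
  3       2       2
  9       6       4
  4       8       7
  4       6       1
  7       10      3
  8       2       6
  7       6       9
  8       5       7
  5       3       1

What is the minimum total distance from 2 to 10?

15 m

Running Dijkstra from 2:
2: 0
4: 7  (via 2)
8: 7  (via 2)
6: 8  (via 4)
9: 11  (via 6)
5: 12  (via 9)
7: 12  (via 4)
3: 13  (via 5)
1: 14  (via 9)
10: 15  (via 7)
Shortest route: 2 → 4 → 7 → 10 = 15 m.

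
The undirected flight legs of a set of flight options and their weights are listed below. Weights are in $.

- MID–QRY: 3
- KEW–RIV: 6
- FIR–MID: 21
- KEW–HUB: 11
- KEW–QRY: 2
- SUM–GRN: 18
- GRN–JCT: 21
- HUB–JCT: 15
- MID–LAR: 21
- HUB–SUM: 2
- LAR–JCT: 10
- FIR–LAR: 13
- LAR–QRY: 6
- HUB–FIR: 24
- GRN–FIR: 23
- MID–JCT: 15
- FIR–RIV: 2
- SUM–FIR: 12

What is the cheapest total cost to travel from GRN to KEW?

Enumerating some paths:
GRN–JCT–LAR–QRY–KEW: 21+10+6+2 = 39
GRN–SUM–HUB–KEW: 18+2+11 = 31
GRN–SUM–FIR–RIV–KEW: 18+12+2+6 = 38
The minimum is $31 via GRN–SUM–HUB–KEW.

$31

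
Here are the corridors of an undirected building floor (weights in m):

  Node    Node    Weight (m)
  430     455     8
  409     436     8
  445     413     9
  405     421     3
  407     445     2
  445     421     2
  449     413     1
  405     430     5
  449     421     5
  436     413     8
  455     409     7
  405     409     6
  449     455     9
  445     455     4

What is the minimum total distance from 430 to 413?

Running Dijkstra from 430:
430: 0
405: 5  (via 430)
455: 8  (via 430)
421: 8  (via 405)
445: 10  (via 421)
409: 11  (via 405)
407: 12  (via 445)
449: 13  (via 421)
413: 14  (via 449)
Shortest route: 430 → 405 → 421 → 449 → 413 = 14 m.

14 m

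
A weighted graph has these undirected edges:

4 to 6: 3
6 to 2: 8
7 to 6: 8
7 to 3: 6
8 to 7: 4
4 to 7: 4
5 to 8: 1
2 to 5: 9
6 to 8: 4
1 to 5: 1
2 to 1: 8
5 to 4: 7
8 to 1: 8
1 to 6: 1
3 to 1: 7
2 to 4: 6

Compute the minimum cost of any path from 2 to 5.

9

Shortest distances from 2:
2: 0
4: 6  (via 2)
1: 8  (via 2)
6: 8  (via 2)
5: 9  (via 2)
Shortest route: 2–5 = 9.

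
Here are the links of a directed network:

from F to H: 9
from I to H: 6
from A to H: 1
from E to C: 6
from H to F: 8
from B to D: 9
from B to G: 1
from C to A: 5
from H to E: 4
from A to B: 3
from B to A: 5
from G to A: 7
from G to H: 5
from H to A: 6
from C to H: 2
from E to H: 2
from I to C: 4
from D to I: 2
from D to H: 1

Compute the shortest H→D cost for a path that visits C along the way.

Best H to C: H–E–C costing 10
Shortest C→D: C–A–B–D = 17
Total via C: 10 + 17 = 27.

27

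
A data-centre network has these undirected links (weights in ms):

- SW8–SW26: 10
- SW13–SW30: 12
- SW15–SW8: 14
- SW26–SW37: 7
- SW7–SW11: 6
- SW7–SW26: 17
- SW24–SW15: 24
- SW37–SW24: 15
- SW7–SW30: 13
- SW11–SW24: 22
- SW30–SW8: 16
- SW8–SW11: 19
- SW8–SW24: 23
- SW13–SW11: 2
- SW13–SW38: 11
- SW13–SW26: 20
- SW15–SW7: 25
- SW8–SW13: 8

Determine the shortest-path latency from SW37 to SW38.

36 ms

Compare a few routes:
SW37–SW26–SW8–SW13–SW38: 7+10+8+11 = 36
SW37–SW26–SW13–SW38: 7+20+11 = 38
Cheapest is SW37–SW26–SW8–SW13–SW38 at 36 ms.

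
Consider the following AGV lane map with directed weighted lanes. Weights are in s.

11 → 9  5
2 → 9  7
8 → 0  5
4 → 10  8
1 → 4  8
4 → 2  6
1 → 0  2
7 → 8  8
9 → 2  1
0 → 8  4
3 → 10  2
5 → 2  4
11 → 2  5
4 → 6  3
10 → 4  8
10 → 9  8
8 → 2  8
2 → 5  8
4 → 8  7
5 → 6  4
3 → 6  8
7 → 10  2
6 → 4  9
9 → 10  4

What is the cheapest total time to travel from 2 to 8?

26 s

Settle nodes by increasing distance from 2:
2: 0
9: 7  (via 2)
5: 8  (via 2)
10: 11  (via 9)
6: 12  (via 5)
4: 19  (via 10)
8: 26  (via 4)
Shortest route: 2 → 9 → 10 → 4 → 8 = 26 s.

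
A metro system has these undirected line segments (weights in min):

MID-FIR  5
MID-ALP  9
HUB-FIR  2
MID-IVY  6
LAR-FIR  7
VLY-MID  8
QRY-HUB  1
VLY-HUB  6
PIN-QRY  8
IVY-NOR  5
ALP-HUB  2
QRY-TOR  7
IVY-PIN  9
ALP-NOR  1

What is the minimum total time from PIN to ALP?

11 min

Shortest distances from PIN:
PIN: 0
QRY: 8  (via PIN)
HUB: 9  (via QRY)
IVY: 9  (via PIN)
FIR: 11  (via HUB)
ALP: 11  (via HUB)
Shortest route: PIN–QRY–HUB–ALP = 11 min.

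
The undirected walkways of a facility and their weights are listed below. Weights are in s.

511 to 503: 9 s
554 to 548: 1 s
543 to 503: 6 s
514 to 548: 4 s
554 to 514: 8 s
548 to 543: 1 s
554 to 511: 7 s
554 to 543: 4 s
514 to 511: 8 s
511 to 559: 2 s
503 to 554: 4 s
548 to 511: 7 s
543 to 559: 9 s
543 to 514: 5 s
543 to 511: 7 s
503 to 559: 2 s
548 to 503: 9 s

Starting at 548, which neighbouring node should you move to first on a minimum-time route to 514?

514

Candidate routes:
548 - 514: 4 = 4
548 - 543 - 514: 1+5 = 6
Cheapest is 548 - 514 at 4 s.
So from 548 the first move is to 514.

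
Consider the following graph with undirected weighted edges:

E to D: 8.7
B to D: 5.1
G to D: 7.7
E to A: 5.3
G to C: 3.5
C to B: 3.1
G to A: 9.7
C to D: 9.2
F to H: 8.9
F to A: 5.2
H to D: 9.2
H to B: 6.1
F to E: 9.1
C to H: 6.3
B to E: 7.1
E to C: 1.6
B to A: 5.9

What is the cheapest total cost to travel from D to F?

Shortest distances from D:
D: 0
B: 5.1  (via D)
G: 7.7  (via D)
C: 8.2  (via B)
E: 8.7  (via D)
H: 9.2  (via D)
A: 11  (via B)
F: 16.2  (via A)
Shortest route: D → B → A → F = 16.2.

16.2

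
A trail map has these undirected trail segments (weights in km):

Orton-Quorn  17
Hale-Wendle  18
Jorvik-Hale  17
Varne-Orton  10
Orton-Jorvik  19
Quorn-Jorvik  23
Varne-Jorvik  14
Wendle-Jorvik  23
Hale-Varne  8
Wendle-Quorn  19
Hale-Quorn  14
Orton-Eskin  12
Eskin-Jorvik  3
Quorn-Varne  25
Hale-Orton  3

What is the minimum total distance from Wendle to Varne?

Candidate routes:
Wendle → Hale → Orton → Varne: 18+3+10 = 31
Wendle → Hale → Varne: 18+8 = 26
Wendle → Jorvik → Varne: 23+14 = 37
Cheapest is Wendle → Hale → Varne at 26 km.

26 km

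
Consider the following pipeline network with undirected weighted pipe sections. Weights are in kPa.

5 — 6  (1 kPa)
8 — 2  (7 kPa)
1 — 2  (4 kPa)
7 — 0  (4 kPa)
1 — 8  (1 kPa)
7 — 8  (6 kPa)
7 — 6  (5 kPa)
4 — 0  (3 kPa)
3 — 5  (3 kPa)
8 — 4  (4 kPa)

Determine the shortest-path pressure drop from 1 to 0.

8 kPa

Shortest distances from 1:
1: 0
8: 1  (via 1)
2: 4  (via 1)
4: 5  (via 8)
7: 7  (via 8)
0: 8  (via 4)
Shortest route: 1 → 8 → 4 → 0 = 8 kPa.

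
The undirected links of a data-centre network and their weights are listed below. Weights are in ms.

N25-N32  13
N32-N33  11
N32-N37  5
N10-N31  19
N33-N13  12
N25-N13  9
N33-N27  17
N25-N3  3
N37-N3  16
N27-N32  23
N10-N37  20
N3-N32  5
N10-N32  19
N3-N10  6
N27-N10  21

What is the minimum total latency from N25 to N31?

Shortest distances from N25:
N25: 0
N3: 3  (via N25)
N32: 8  (via N3)
N13: 9  (via N25)
N10: 9  (via N3)
N37: 13  (via N32)
N33: 19  (via N32)
N31: 28  (via N10)
Shortest route: N25–N3–N10–N31 = 28 ms.

28 ms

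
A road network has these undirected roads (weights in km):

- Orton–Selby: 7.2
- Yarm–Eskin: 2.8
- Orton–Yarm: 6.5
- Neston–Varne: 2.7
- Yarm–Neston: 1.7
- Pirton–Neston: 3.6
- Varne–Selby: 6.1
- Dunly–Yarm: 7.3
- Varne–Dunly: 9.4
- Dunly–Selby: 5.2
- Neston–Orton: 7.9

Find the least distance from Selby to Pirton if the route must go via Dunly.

Shortest Selby→Dunly: Selby → Dunly = 5.2
Best Dunly to Pirton: Dunly → Yarm → Neston → Pirton costing 12.6
Total via Dunly: 5.2 + 12.6 = 17.8 km.

17.8 km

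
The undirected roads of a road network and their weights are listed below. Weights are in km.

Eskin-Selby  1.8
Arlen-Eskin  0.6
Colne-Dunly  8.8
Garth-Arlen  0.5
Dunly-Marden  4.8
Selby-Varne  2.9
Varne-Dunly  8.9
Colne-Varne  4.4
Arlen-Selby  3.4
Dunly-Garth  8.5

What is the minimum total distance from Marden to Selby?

16.2 km

Enumerating some paths:
Marden–Dunly–Varne–Selby: 4.8+8.9+2.9 = 16.6
Marden–Dunly–Garth–Arlen–Selby: 4.8+8.5+0.5+3.4 = 17.2
Marden–Dunly–Garth–Arlen–Eskin–Selby: 4.8+8.5+0.5+0.6+1.8 = 16.2
Cheapest is Marden–Dunly–Garth–Arlen–Eskin–Selby at 16.2 km.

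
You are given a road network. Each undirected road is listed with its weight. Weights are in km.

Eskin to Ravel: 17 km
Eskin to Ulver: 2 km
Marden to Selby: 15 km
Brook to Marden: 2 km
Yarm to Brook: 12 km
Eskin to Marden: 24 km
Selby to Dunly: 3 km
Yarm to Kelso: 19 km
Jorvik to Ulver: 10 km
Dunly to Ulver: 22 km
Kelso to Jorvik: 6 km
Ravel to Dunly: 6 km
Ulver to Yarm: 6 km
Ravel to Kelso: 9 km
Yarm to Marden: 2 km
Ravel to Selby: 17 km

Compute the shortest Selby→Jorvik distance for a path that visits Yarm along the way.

Best Selby to Yarm: Selby–Marden–Yarm costing 17
Shortest Yarm→Jorvik: Yarm–Ulver–Jorvik = 16
Total via Yarm: 17 + 16 = 33 km.

33 km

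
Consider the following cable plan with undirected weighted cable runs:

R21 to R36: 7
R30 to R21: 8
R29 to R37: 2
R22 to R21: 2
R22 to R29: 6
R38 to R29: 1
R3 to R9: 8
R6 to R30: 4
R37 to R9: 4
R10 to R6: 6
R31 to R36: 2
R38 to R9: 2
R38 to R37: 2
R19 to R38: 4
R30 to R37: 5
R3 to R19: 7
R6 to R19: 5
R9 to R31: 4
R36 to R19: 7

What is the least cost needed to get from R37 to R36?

Enumerating some paths:
R37–R9–R31–R36: 4+4+2 = 10
R37–R29–R38–R9–R31–R36: 2+1+2+4+2 = 11
R37–R38–R19–R36: 2+4+7 = 13
R37–R29–R38–R19–R36: 2+1+4+7 = 14
The minimum is 10 via R37–R9–R31–R36.

10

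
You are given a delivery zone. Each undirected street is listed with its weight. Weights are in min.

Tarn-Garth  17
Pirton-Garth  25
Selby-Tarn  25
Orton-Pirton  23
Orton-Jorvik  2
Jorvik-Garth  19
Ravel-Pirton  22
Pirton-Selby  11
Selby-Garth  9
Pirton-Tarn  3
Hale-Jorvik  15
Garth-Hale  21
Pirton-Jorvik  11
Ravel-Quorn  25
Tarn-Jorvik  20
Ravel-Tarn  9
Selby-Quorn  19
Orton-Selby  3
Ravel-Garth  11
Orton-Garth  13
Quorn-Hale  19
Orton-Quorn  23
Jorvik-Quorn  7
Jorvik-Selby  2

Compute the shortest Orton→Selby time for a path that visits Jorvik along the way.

Best Orton to Jorvik: Orton → Jorvik costing 2
Shortest Jorvik→Selby: Jorvik → Selby = 2
Total via Jorvik: 2 + 2 = 4 min.

4 min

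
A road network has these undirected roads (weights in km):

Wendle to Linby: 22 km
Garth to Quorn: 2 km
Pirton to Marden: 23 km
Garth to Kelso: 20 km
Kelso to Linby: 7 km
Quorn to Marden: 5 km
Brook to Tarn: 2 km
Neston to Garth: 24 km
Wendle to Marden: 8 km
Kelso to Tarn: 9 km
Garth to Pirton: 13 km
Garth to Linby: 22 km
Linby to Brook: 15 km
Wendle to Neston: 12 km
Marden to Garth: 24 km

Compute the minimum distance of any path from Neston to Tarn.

50 km

Compare a few routes:
Neston–Wendle–Linby–Kelso–Tarn: 12+22+7+9 = 50
Neston–Garth–Kelso–Tarn: 24+20+9 = 53
Neston–Wendle–Marden–Quorn–Garth–Kelso–Tarn: 12+8+5+2+20+9 = 56
Neston–Wendle–Linby–Brook–Tarn: 12+22+15+2 = 51
The minimum is 50 km via Neston–Wendle–Linby–Kelso–Tarn.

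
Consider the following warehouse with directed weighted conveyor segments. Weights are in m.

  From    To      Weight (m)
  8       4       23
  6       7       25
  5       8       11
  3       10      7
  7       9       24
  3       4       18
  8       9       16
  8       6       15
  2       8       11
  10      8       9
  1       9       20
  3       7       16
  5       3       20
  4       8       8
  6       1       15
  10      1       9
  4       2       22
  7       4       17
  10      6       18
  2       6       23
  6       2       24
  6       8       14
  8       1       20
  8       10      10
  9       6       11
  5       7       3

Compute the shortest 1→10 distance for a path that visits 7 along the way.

Best 1 to 7: 1–9–6–7 costing 56
Shortest 7→10: 7–4–8–10 = 35
Total via 7: 56 + 35 = 91 m.

91 m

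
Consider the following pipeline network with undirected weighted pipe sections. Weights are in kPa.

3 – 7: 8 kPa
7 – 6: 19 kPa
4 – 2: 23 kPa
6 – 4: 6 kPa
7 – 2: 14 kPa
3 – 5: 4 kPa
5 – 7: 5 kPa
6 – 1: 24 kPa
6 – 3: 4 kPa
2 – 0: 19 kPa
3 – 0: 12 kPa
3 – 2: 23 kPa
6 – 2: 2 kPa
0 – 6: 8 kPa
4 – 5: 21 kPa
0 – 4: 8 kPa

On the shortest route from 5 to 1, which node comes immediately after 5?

3

Compare a few routes:
5–3–0–6–1: 4+12+8+24 = 48
5–7–3–6–1: 5+8+4+24 = 41
5–7–2–6–1: 5+14+2+24 = 45
5–3–6–1: 4+4+24 = 32
Cheapest is 5–3–6–1 at 32 kPa.
So from 5 the first move is to 3.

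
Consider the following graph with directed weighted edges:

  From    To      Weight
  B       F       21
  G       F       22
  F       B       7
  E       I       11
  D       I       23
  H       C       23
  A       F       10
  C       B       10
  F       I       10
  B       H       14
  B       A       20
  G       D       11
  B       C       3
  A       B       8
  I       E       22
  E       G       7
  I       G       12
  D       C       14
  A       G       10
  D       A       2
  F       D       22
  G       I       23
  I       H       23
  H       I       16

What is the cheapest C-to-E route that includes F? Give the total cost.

Best C to F: C–B–F costing 31
Shortest F→E: F–I–E = 32
Total via F: 31 + 32 = 63.

63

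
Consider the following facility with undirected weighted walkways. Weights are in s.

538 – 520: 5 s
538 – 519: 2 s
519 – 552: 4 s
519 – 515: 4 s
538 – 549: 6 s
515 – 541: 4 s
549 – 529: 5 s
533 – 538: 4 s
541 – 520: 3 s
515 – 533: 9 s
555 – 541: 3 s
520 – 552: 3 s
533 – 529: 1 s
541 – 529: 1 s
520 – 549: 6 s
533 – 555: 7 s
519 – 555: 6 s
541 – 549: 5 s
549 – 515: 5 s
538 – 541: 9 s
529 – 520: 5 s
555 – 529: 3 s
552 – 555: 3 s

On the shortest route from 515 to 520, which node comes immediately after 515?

Compare a few routes:
515–549–520: 5+6 = 11
515–519–538–520: 4+2+5 = 11
515–541–529–520: 4+1+5 = 10
515–541–520: 4+3 = 7
Cheapest is 515–541–520 at 7 s.
So from 515 the first move is to 541.

541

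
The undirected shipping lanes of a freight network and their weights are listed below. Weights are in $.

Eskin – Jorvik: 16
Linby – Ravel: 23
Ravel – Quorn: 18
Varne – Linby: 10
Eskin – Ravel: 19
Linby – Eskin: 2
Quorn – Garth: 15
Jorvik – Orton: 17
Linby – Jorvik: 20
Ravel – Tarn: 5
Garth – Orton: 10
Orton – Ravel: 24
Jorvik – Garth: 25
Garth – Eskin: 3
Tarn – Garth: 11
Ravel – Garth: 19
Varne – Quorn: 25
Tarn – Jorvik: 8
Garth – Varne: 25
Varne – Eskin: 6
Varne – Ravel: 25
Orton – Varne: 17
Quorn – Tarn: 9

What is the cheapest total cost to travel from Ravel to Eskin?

$19

Shortest distances from Ravel:
Ravel: 0
Tarn: 5  (via Ravel)
Jorvik: 13  (via Tarn)
Quorn: 14  (via Tarn)
Garth: 16  (via Tarn)
Eskin: 19  (via Ravel)
Shortest route: Ravel–Eskin = $19.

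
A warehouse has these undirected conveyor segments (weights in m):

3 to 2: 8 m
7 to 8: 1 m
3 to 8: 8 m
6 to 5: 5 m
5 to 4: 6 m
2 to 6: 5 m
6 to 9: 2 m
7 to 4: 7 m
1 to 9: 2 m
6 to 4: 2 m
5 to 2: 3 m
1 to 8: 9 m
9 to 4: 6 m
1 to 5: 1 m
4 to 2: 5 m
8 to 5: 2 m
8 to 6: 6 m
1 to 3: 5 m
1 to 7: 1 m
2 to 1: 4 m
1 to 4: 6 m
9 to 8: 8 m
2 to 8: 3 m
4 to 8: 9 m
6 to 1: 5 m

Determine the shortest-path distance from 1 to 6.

4 m

Candidate routes:
1–4–6: 6+2 = 8
1–9–6: 2+2 = 4
1–6: 5 = 5
1–5–6: 1+5 = 6
The minimum is 4 m via 1–9–6.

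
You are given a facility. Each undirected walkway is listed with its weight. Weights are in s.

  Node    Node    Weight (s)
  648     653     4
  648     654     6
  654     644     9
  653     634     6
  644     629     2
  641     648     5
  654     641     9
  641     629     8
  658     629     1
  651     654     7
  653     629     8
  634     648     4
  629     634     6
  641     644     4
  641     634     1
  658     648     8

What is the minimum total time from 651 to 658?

Candidate routes:
651–654–648–658: 7+6+8 = 21
651–654–644–629–658: 7+9+2+1 = 19
The minimum is 19 s via 651–654–644–629–658.

19 s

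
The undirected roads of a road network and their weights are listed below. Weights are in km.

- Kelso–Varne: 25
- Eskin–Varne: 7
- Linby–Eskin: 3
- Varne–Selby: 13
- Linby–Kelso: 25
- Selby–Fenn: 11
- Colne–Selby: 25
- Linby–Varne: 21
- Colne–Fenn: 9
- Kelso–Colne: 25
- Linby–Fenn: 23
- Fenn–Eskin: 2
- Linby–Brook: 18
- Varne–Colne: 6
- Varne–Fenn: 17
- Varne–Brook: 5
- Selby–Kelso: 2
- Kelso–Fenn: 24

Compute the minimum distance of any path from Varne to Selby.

Enumerating some paths:
Varne → Selby: 13 = 13
Varne → Eskin → Fenn → Selby: 7+2+11 = 20
Varne → Colne → Fenn → Selby: 6+9+11 = 26
Varne → Kelso → Selby: 25+2 = 27
The minimum is 13 km via Varne → Selby.

13 km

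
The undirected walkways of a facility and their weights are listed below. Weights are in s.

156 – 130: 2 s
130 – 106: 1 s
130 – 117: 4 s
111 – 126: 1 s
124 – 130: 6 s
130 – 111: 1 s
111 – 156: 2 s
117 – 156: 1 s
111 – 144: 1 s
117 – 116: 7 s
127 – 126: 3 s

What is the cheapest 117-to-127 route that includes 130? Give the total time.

Best 117 to 130: 117 → 156 → 130 costing 3
Best 130 to 127: 130 → 111 → 126 → 127 costing 5
Total via 130: 3 + 5 = 8 s.

8 s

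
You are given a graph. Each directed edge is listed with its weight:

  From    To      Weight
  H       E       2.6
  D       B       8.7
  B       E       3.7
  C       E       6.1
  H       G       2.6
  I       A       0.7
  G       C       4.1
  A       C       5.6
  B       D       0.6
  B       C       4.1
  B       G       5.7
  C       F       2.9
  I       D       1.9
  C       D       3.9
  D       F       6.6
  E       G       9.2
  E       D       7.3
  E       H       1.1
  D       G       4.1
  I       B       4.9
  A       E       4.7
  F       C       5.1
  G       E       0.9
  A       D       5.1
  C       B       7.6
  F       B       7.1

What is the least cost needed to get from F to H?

11.9

Shortest distances from F:
F: 0
C: 5.1  (via F)
B: 7.1  (via F)
D: 7.7  (via B)
E: 10.8  (via B)
G: 11.8  (via D)
H: 11.9  (via E)
Shortest route: F → B → E → H = 11.9.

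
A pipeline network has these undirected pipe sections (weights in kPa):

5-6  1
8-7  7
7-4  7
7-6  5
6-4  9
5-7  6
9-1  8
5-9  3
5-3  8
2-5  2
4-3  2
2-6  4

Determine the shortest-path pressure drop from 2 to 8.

Candidate routes:
2 → 5 → 7 → 8: 2+6+7 = 15
2 → 6 → 7 → 8: 4+5+7 = 16
The minimum is 15 kPa via 2 → 5 → 7 → 8.

15 kPa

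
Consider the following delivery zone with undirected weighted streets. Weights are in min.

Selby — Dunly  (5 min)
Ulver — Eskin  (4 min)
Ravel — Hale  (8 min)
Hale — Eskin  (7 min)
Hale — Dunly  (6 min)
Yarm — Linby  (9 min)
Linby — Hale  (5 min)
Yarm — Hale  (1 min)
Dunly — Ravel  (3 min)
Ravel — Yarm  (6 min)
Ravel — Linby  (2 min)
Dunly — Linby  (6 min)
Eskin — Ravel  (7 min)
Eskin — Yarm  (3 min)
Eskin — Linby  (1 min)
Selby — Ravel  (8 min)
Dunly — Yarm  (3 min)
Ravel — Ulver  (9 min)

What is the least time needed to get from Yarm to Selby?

8 min

Shortest distances from Yarm:
Yarm: 0
Hale: 1  (via Yarm)
Dunly: 3  (via Yarm)
Eskin: 3  (via Yarm)
Linby: 4  (via Eskin)
Ravel: 6  (via Yarm)
Ulver: 7  (via Eskin)
Selby: 8  (via Dunly)
Shortest route: Yarm–Dunly–Selby = 8 min.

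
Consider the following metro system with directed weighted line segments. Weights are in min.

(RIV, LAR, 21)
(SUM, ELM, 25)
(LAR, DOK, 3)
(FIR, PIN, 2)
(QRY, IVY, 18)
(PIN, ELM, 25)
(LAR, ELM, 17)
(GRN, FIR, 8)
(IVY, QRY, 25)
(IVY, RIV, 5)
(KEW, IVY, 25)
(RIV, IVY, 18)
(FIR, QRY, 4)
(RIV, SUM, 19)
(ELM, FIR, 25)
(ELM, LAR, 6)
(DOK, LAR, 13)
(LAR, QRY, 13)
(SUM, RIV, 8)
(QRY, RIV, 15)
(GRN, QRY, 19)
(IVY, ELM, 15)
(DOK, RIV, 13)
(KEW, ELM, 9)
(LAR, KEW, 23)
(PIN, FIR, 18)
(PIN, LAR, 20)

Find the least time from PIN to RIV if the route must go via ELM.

47 min

Shortest PIN→ELM: PIN → ELM = 25
Shortest ELM→RIV: ELM → LAR → DOK → RIV = 22
Total via ELM: 25 + 22 = 47 min.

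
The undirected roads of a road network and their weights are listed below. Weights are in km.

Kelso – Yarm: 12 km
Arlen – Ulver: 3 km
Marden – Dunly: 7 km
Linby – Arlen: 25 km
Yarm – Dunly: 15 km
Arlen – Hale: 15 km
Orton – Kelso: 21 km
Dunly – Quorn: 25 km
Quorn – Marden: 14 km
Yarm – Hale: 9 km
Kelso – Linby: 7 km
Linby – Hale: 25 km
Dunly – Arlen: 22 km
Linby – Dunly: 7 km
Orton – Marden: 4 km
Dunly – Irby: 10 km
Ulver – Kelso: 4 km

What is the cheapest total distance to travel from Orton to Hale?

35 km

Shortest distances from Orton:
Orton: 0
Marden: 4  (via Orton)
Dunly: 11  (via Marden)
Linby: 18  (via Dunly)
Quorn: 18  (via Marden)
Kelso: 21  (via Orton)
Irby: 21  (via Dunly)
Ulver: 25  (via Kelso)
Yarm: 26  (via Dunly)
Arlen: 28  (via Ulver)
Hale: 35  (via Yarm)
Shortest route: Orton → Marden → Dunly → Yarm → Hale = 35 km.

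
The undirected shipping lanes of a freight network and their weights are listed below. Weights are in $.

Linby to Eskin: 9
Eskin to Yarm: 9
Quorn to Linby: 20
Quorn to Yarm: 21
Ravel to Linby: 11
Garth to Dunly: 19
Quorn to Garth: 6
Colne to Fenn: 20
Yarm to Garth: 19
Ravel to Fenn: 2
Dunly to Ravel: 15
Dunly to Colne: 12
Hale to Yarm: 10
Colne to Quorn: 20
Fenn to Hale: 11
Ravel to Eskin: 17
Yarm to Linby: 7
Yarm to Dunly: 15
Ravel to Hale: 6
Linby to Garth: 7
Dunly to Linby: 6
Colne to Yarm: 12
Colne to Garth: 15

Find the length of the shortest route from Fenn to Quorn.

Compare a few routes:
Fenn - Ravel - Linby - Garth - Quorn: 2+11+7+6 = 26
Fenn - Ravel - Linby - Quorn: 2+11+20 = 33
Cheapest is Fenn - Ravel - Linby - Garth - Quorn at $26.

$26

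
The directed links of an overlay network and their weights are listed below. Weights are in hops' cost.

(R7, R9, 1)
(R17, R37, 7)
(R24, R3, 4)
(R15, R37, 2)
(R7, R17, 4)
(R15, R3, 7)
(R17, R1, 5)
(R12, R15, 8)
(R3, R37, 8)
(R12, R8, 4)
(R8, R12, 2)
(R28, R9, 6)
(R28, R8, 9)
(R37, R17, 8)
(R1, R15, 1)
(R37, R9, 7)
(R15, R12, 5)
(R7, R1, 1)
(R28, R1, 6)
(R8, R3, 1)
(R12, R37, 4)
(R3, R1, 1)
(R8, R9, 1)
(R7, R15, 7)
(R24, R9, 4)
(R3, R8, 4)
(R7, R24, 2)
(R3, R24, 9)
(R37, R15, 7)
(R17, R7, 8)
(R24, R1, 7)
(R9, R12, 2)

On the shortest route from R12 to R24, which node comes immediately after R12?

Candidate routes:
R12–R37–R17–R7–R24: 4+8+8+2 = 22
R12–R8–R3–R24: 4+1+9 = 14
The minimum is 14 hops' cost via R12–R8–R3–R24.
So from R12 the first move is to R8.

R8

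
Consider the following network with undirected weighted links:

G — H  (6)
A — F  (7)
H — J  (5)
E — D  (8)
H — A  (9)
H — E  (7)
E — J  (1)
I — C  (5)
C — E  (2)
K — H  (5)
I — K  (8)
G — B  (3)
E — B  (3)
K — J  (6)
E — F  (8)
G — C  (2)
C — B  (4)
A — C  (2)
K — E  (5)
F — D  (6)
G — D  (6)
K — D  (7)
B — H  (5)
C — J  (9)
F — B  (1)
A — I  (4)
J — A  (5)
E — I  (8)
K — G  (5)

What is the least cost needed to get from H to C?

8

Candidate routes:
H–J–E–C: 5+1+2 = 8
H–E–C: 7+2 = 9
H–B–E–C: 5+3+2 = 10
H–B–C: 5+4 = 9
The minimum is 8 via H–J–E–C.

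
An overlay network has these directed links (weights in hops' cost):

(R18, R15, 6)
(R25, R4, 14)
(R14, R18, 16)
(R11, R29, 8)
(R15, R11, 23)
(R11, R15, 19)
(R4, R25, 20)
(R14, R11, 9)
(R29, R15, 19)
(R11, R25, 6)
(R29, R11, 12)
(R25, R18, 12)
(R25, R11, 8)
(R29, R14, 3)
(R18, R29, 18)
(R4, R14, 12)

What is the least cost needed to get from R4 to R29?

Candidate routes:
R4 - R25 - R11 - R29: 20+8+8 = 36
R4 - R14 - R11 - R29: 12+9+8 = 29
The minimum is 29 hops' cost via R4 - R14 - R11 - R29.

29 hops' cost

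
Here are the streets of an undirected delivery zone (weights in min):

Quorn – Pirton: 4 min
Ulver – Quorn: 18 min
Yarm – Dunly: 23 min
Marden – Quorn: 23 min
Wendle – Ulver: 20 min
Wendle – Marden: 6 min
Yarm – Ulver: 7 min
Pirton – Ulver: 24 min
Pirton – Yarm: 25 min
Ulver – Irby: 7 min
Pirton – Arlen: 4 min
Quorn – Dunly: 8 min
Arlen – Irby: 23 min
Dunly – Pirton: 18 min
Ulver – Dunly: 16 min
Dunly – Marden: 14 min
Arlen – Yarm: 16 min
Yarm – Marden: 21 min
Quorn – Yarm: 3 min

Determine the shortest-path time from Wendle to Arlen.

Settle nodes by increasing distance from Wendle:
Wendle: 0
Marden: 6  (via Wendle)
Ulver: 20  (via Wendle)
Dunly: 20  (via Marden)
Irby: 27  (via Ulver)
Yarm: 27  (via Marden)
Quorn: 28  (via Dunly)
Pirton: 32  (via Quorn)
Arlen: 36  (via Pirton)
Shortest route: Wendle–Marden–Dunly–Quorn–Pirton–Arlen = 36 min.

36 min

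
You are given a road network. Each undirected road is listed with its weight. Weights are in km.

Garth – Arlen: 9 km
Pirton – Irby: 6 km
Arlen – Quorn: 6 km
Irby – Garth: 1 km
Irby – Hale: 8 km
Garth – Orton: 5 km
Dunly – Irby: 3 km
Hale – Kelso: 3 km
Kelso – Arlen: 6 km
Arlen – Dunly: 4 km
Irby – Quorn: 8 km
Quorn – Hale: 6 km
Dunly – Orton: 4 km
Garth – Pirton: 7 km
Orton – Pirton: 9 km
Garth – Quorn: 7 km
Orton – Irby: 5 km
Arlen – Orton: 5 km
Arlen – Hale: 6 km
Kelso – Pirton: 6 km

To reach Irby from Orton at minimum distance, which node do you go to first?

Candidate routes:
Orton - Garth - Irby: 5+1 = 6
Orton - Dunly - Irby: 4+3 = 7
Orton - Irby: 5 = 5
The minimum is 5 km via Orton - Irby.
So from Orton the first move is to Irby.

Irby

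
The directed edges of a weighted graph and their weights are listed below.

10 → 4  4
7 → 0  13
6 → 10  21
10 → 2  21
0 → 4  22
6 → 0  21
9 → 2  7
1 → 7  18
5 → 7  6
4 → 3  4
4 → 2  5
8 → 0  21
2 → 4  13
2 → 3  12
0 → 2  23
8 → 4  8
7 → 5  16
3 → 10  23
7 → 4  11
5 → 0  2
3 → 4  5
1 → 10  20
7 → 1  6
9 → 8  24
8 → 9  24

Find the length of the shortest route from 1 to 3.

Enumerating some paths:
1 - 10 - 4 - 3: 20+4+4 = 28
1 - 7 - 4 - 3: 18+11+4 = 33
The minimum is 28 via 1 - 10 - 4 - 3.

28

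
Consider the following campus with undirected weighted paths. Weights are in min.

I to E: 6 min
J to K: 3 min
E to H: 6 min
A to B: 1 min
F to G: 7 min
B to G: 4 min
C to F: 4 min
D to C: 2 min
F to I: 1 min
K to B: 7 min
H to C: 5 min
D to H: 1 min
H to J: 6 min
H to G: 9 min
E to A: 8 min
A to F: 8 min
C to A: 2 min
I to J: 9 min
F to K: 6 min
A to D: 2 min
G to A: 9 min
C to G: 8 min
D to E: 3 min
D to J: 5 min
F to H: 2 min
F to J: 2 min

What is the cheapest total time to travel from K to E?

11 min

Candidate routes:
K → J → D → E: 3+5+3 = 11
K → F → H → D → E: 6+2+1+3 = 12
Cheapest is K → J → D → E at 11 min.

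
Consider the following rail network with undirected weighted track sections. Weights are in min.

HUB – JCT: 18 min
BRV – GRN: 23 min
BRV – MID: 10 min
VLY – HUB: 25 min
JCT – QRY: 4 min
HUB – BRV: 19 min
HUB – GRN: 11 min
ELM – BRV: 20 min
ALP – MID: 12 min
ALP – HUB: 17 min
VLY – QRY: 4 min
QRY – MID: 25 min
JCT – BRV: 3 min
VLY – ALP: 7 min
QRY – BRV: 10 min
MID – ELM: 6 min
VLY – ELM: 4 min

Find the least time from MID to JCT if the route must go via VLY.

Best MID to VLY: MID → ELM → VLY costing 10
Shortest VLY→JCT: VLY → QRY → JCT = 8
Total via VLY: 10 + 8 = 18 min.

18 min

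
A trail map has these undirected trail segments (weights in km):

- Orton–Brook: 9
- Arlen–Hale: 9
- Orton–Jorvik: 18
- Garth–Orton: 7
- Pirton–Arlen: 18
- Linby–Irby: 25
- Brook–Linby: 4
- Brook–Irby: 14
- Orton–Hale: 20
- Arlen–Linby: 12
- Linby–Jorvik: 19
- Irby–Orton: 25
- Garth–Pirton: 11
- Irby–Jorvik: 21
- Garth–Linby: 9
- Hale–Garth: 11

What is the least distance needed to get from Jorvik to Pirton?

36 km

Enumerating some paths:
Jorvik - Linby - Brook - Orton - Garth - Pirton: 19+4+9+7+11 = 50
Jorvik - Linby - Arlen - Pirton: 19+12+18 = 49
Jorvik - Orton - Garth - Pirton: 18+7+11 = 36
Jorvik - Linby - Garth - Pirton: 19+9+11 = 39
The minimum is 36 km via Jorvik - Orton - Garth - Pirton.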